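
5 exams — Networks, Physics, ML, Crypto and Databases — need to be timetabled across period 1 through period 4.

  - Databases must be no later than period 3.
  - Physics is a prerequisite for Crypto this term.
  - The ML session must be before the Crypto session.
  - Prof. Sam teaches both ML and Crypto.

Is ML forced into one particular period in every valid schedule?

ML can be period 1 (e.g. ML in period 1; Databases in period 1; Crypto in period 2; Physics in period 1; Networks in period 1) or period 2 (e.g. Physics -> period 1, Crypto -> period 3, ML -> period 2, Databases -> period 1, Networks -> period 1).

No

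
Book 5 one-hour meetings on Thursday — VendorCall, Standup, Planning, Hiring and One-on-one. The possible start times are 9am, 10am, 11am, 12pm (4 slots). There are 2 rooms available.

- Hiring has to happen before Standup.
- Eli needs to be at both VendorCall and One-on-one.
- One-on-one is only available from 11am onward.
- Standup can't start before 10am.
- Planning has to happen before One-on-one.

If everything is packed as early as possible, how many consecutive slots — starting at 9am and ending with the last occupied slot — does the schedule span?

3

The precedence chain requires at least 2 distinct slots.
With at most 2 per slot and 5 meetings, at least 3 slots are needed.
One-on-one can't be placed before 11am — that is slot 3 counting from 9am — so the schedule must run through at least 3 slots.
3 works (last occupied slot: 11am): for example One-on-one in 11am, VendorCall in 10am, Standup in 10am, Planning in 9am, Hiring in 9am.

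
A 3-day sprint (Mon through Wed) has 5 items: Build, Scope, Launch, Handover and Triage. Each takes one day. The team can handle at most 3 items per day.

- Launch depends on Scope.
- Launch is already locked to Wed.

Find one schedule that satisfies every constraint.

Launch=Wed; Handover=Mon; Build=Mon; Triage=Tue; Scope=Mon

Checking: Scope(Mon) before Launch(Wed); Launch=Wed in [Wed,Wed]; max 3 per day (cap 3).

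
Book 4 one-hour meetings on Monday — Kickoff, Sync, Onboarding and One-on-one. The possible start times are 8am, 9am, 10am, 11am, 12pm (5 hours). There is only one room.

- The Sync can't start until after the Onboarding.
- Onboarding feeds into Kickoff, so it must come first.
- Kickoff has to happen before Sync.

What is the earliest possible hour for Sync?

10am

Precedence pushes Sync to at least 10am.
Sync at 10am is achievable: Sync=10am; One-on-one=11am; Onboarding=8am; Kickoff=9am.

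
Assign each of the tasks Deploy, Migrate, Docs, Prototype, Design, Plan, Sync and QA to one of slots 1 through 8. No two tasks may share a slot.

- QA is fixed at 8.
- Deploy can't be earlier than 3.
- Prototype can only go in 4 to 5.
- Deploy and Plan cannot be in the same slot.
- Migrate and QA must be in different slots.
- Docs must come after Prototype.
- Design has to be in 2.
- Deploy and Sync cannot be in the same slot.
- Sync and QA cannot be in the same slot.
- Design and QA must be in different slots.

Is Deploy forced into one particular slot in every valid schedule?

Deploy can be 3 (e.g. Deploy=3; Docs=5; Design=2; Prototype=4; Plan=6; QA=8; Sync=7; Migrate=1) or 4 (e.g. Docs=6, QA=8, Plan=3, Sync=7, Migrate=1, Design=2, Prototype=5, Deploy=4).

No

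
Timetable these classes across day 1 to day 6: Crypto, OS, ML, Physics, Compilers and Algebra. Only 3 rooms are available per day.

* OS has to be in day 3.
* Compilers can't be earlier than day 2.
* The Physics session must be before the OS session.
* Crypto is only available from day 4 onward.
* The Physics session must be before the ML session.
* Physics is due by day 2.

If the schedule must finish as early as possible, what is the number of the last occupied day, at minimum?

day 4

The precedence chain requires at least 2 distinct days.
With at most 3 per day and 6 classes, at least 2 days are needed.
Crypto can't be placed before day 4, so the schedule must run through at least day 4.
4 works (last occupied day: day 4): for example ML -> day 2, Compilers -> day 2, Algebra -> day 1, Physics -> day 1, Crypto -> day 4, OS -> day 3.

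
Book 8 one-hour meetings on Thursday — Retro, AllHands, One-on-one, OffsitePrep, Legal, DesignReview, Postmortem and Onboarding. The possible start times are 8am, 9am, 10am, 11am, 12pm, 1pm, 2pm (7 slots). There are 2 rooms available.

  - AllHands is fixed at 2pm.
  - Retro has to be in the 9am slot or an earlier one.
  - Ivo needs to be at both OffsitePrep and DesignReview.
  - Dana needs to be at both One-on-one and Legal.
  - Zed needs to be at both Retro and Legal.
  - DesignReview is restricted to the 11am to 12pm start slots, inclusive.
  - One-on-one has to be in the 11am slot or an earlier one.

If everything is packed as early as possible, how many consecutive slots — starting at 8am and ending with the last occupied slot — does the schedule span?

7

With at most 2 per slot and 8 meetings, at least 4 slots are needed.
AllHands can't be placed before 2pm — that is slot 7 counting from 8am — so the schedule must run through at least 7 slots.
7 works (last occupied slot: 2pm): for example Legal in 9am, AllHands in 2pm, Postmortem in 10am, OffsitePrep in 9am, One-on-one in 8am, DesignReview in 11am, Onboarding in 10am, Retro in 8am.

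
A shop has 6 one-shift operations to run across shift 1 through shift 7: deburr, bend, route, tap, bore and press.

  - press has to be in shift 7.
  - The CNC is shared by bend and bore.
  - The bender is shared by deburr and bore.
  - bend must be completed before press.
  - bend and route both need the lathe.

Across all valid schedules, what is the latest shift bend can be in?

Downstream work caps bend at shift 6.
bend at shift 6 is achievable: deburr -> shift 1, bend -> shift 6, tap -> shift 1, press -> shift 7, route -> shift 1, bore -> shift 2.

shift 6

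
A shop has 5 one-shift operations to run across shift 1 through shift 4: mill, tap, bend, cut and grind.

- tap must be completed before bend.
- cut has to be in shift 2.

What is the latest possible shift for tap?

shift 3

Downstream work caps tap at shift 3.
tap at shift 3 is achievable: mill=shift 1; bend=shift 4; cut=shift 2; grind=shift 1; tap=shift 3.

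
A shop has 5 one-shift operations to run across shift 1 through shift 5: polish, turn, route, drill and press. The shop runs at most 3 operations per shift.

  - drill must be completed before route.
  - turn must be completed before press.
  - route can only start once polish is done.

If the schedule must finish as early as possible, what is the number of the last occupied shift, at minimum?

2

The precedence chain requires at least 2 distinct shifts.
With at most 3 per shift and 5 operations, at least 2 shifts are needed.
2 works (last occupied shift: shift 2): for example drill -> shift 1, turn -> shift 1, polish -> shift 1, press -> shift 2, route -> shift 2.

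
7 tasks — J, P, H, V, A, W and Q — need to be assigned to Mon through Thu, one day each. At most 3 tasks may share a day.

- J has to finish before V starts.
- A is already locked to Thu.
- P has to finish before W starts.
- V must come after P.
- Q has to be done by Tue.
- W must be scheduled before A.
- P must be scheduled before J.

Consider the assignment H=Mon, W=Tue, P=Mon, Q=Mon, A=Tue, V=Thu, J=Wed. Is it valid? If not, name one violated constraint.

No — it violates: A is already locked to Thu

At most 3 tasks may share a day — holds.
W must be scheduled before A — violated.
Q has to be done by Tue — holds.
V must come after P — holds.
A is already locked to Thu — violated.
P must be scheduled before J — holds.
P has to finish before W starts — holds.
J has to finish before V starts — holds.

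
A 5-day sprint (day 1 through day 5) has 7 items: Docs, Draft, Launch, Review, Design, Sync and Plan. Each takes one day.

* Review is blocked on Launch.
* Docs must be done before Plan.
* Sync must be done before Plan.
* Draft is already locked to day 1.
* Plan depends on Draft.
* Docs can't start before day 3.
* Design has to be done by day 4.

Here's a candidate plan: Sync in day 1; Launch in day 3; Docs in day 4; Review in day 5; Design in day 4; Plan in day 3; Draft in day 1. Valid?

No. Docs must be done before Plan is not satisfied.

Draft is already locked to day 1 — holds.
Plan depends on Draft — holds.
Docs must be done before Plan — violated.
Sync must be done before Plan — holds.
Review is blocked on Launch — holds.
Docs can't start before day 3 — holds.
Design has to be done by day 4 — holds.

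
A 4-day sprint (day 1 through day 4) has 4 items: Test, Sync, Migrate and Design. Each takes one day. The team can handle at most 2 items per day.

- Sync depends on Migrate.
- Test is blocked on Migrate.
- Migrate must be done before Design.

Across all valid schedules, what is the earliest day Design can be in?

day 2

Precedence pushes Design to at least day 2.
Design at day 2 is achievable: Test=day 2, Sync=day 3, Migrate=day 1, Design=day 2.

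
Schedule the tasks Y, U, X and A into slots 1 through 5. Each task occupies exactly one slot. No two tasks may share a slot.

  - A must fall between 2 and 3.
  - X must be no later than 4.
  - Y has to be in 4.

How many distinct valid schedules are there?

Splitting on U: it can be 1 (2), 2 (1), 3 (1), 5 (4). Listing each branch's schedules as (Y, X, A):
U=1: (4,2,3) (4,3,2) — 2.
U=2: (4,1,3) — 1.
U=3: (4,1,2) — 1.
U=5: (4,1,2) (4,1,3) (4,2,3) (4,3,2) — 4.
Summing: 2 + 1 + 1 + 4 = 8.

8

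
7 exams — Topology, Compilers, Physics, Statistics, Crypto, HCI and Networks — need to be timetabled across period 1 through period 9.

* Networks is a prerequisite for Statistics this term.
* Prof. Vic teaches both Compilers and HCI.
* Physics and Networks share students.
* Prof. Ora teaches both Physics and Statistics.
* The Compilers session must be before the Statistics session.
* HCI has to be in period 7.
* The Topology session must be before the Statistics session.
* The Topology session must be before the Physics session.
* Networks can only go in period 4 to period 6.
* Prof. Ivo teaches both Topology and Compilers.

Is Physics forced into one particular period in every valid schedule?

No

Physics can be period 2 (e.g. Statistics=period 5; Topology=period 1; Networks=period 4; HCI=period 7; Compilers=period 2; Crypto=period 1; Physics=period 2) or period 3 (e.g. Physics -> period 3, Crypto -> period 1, HCI -> period 7, Networks -> period 4, Topology -> period 1, Compilers -> period 2, Statistics -> period 5).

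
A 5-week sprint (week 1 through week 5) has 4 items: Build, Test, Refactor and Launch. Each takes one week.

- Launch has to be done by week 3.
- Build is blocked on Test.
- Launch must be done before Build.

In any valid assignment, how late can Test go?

Downstream work caps Test at week 4.
Test at week 4 is achievable: Build=week 5; Test=week 4; Launch=week 1; Refactor=week 1.

week 4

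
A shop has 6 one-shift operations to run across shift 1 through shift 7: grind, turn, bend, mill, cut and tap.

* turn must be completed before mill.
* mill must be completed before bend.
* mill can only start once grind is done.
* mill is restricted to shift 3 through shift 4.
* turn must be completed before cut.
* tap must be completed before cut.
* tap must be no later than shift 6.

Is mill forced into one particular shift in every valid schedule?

mill can be shift 3 (e.g. bend=shift 4; tap=shift 1; turn=shift 1; grind=shift 1; mill=shift 3; cut=shift 2) or shift 4 (e.g. grind -> shift 1, mill -> shift 4, tap -> shift 1, turn -> shift 1, bend -> shift 5, cut -> shift 2).

No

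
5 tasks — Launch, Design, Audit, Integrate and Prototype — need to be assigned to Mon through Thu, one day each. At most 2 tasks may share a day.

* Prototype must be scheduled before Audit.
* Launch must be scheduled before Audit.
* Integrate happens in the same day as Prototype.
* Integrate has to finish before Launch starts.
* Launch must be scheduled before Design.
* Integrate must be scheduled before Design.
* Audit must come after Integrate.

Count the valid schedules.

6

Splitting on Launch: it can be Tue (4), Wed (2). Listing each branch's schedules as (Design, Audit, Integrate, Prototype):
Launch=Tue: (Wed,Wed,Mon,Mon) (Wed,Thu,Mon,Mon) (Thu,Wed,Mon,Mon) (Thu,Thu,Mon,Mon) — 4.
Launch=Wed: (Thu,Thu,Mon,Mon) (Thu,Thu,Tue,Tue) — 2.
Summing: 4 + 2 = 6.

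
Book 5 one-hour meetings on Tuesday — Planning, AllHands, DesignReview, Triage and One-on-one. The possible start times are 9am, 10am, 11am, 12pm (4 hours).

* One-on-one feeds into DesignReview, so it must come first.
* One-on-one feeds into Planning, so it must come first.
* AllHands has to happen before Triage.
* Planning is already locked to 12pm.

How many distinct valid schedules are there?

36

Splitting on AllHands: it can be 9am (18), 10am (12), 11am (6). Listing each branch's schedules as (Planning, DesignReview, Triage, One-on-one):
AllHands=9am: (12pm,10am,10am,9am) (12pm,10am,11am,9am) (12pm,10am,12pm,9am) (12pm,11am,10am,9am) (12pm,11am,10am,10am) (12pm,11am,11am,9am) (12pm,11am,11am,10am) (12pm,11am,12pm,9am) (12pm,11am,12pm,10am) (12pm,12pm,10am,9am) (12pm,12pm,10am,10am) (12pm,12pm,10am,11am) (12pm,12pm,11am,9am) (12pm,12pm,11am,10am) (12pm,12pm,11am,11am) (12pm,12pm,12pm,9am) (12pm,12pm,12pm,10am) (12pm,12pm,12pm,11am) — 18.
AllHands=10am: (12pm,10am,11am,9am) (12pm,10am,12pm,9am) (12pm,11am,11am,9am) (12pm,11am,11am,10am) (12pm,11am,12pm,9am) (12pm,11am,12pm,10am) (12pm,12pm,11am,9am) (12pm,12pm,11am,10am) (12pm,12pm,11am,11am) (12pm,12pm,12pm,9am) (12pm,12pm,12pm,10am) (12pm,12pm,12pm,11am) — 12.
AllHands=11am: (12pm,10am,12pm,9am) (12pm,11am,12pm,9am) (12pm,11am,12pm,10am) (12pm,12pm,12pm,9am) (12pm,12pm,12pm,10am) (12pm,12pm,12pm,11am) — 6.
Summing: 18 + 12 + 6 = 36.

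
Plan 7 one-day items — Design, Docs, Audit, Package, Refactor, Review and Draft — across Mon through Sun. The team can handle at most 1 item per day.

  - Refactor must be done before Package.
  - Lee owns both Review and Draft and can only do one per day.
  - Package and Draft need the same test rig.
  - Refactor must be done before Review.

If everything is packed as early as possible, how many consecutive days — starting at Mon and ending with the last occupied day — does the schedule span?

The precedence chain requires at least 2 distinct days.
With at most 1 per day and 7 tasks, at least 7 days are needed.
7 works (last occupied day: Sun): for example Review=Wed, Draft=Sun, Package=Tue, Audit=Sat, Refactor=Mon, Design=Thu, Docs=Fri.

7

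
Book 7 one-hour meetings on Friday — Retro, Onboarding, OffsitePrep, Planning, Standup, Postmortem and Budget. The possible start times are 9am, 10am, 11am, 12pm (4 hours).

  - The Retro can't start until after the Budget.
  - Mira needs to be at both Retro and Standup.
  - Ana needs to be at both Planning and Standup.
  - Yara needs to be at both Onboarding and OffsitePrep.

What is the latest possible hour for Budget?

Downstream work caps Budget at 11am.
Budget at 11am is achievable: Budget in 11am, Postmortem in 9am, Retro in 12pm, Planning in 9am, Onboarding in 9am, OffsitePrep in 10am, Standup in 10am.

11am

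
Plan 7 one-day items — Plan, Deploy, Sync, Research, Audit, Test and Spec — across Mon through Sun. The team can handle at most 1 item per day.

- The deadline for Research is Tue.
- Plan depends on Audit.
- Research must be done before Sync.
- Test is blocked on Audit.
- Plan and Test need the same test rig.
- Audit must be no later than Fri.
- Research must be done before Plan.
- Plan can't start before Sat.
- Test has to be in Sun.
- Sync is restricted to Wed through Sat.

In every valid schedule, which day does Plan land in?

Sat

Plan's window is Sat–Sun.
Test is fixed at Sun, and Plan can't share a day with Test.
So Plan must be Sat.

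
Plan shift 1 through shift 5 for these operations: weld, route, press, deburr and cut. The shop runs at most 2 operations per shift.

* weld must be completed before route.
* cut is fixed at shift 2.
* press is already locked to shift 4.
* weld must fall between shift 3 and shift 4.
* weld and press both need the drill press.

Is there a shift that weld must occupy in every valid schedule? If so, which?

weld's window is shift 3–shift 4.
press is fixed at shift 4, and weld can't share a shift with press.
So weld must be shift 3.

shift 3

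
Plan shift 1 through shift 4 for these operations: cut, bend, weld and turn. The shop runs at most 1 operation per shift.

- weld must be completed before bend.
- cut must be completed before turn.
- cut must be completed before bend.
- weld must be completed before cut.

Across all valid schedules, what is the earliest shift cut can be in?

Precedence pushes cut to at least shift 2; downstream work caps cut at shift 3.
cut at shift 2 is achievable: weld in shift 1; turn in shift 4; bend in shift 3; cut in shift 2.

shift 2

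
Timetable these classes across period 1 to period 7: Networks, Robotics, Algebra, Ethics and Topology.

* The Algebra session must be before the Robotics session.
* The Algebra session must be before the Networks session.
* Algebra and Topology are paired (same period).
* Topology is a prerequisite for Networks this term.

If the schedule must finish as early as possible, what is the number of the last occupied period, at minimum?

period 2

The precedence chain requires at least 2 distinct periods.
2 works (last occupied period: period 2): for example Ethics -> period 1, Robotics -> period 2, Algebra -> period 1, Topology -> period 1, Networks -> period 2.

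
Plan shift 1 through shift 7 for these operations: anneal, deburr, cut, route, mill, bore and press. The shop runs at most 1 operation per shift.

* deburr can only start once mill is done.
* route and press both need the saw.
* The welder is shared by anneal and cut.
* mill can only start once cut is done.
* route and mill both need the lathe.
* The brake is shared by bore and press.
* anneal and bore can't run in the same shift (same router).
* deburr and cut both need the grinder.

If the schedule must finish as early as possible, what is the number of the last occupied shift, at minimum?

shift 7

The precedence chain requires at least 3 distinct shifts.
With at most 1 per shift and 7 operations, at least 7 shifts are needed.
7 works (last occupied shift: shift 7): for example anneal=shift 4, deburr=shift 3, route=shift 5, cut=shift 1, bore=shift 6, press=shift 7, mill=shift 2.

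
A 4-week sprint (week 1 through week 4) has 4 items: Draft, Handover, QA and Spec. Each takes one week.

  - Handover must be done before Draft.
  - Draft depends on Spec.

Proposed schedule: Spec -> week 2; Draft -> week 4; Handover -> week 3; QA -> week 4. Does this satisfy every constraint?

Handover must be done before Draft — holds.
Draft depends on Spec — holds.

Yes, all constraints hold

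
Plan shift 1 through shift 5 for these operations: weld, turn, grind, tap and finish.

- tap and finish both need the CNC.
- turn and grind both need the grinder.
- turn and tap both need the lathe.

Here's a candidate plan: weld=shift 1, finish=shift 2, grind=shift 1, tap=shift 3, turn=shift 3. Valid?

turn and grind both need the grinder — holds.
turn and tap both need the lathe — violated.
tap and finish both need the CNC — holds.

No — it violates: turn and tap both need the lathe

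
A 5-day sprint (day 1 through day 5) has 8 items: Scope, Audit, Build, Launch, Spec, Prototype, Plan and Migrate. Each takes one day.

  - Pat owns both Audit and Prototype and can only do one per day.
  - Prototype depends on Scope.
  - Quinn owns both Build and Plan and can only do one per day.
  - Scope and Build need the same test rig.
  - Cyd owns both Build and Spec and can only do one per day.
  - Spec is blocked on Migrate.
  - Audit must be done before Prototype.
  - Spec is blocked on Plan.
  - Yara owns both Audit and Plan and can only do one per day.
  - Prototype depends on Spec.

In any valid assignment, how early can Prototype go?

day 3

Precedence pushes Prototype to at least day 3.
Prototype at day 3 is achievable: Launch=day 1, Scope=day 1, Migrate=day 1, Prototype=day 3, Build=day 3, Spec=day 2, Audit=day 2, Plan=day 1.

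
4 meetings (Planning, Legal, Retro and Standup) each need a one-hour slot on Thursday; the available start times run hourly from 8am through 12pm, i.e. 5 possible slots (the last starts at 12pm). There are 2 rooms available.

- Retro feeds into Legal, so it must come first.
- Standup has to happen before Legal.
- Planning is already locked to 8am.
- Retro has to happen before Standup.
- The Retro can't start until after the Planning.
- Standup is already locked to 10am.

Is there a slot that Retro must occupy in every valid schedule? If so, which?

9am

Planning is fixed at 8am and must come before Retro, so Retro is at least 9am.
Standup is fixed at 10am and must come after Retro, so Retro is at most 9am.
So Retro must be 9am.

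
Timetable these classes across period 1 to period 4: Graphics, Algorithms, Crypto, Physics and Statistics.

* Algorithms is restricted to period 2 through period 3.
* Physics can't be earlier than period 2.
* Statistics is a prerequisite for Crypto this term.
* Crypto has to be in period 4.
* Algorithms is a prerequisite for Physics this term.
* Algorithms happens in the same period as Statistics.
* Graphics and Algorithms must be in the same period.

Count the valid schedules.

3

Enumerating: Statistics in period 2; Physics in period 3; Crypto in period 4; Graphics in period 2; Algorithms in period 2 | Statistics in period 2, Algorithms in period 2, Graphics in period 2, Crypto in period 4, Physics in period 4 | Crypto -> period 4; Graphics -> period 3; Statistics -> period 3; Physics -> period 4; Algorithms -> period 3.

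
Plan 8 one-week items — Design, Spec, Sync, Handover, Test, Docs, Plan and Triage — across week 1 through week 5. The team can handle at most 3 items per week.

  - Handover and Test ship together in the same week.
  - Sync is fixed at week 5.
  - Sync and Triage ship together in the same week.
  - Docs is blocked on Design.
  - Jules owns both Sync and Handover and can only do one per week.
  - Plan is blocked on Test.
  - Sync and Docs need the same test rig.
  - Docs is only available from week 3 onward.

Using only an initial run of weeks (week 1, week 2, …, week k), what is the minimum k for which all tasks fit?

The precedence chain requires at least 2 distinct weeks.
With at most 3 per week and 8 tasks, at least 3 weeks are needed.
Sync can't be placed before week 5, so the schedule must run through at least week 5.
5 works (last occupied week: week 5): for example Design=week 1, Spec=week 2, Test=week 1, Triage=week 5, Docs=week 3, Handover=week 1, Plan=week 2, Sync=week 5.

5 weeks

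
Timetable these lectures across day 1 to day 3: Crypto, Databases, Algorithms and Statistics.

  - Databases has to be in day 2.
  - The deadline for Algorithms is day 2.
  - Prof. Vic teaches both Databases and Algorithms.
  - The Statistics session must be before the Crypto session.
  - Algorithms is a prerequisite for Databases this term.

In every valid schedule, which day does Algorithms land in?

day 1

Algorithms's window is day 1–day 2.
Databases is fixed at day 2, and Algorithms can't share a day with Databases.
So Algorithms must be day 1.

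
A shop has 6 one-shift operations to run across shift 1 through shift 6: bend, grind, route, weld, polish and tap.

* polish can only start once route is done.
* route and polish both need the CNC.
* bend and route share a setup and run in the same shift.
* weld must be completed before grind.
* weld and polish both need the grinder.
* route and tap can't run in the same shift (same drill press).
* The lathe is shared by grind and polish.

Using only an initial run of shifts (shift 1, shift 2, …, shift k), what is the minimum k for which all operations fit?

The precedence chain requires at least 2 distinct shifts.
Could 2 shifts be enough, i.e. nothing placed later than shift 2? No: polish must come after route (at shift 1 or later) → {shift 2}; grind must come after weld (at shift 1 or later) → {shift 2}; polish can't share with grind (shift 2) → nothing is left.
So 2 shifts is not enough.
3 works (last occupied shift: shift 3): for example polish -> shift 3, tap -> shift 2, grind -> shift 2, weld -> shift 1, route -> shift 1, bend -> shift 1.

3 shifts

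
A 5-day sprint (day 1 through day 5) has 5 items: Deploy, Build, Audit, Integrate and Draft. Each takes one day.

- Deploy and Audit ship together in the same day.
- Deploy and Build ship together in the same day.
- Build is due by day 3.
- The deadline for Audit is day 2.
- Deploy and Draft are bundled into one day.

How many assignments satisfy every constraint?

Splitting on Deploy: it can be day 1 (5), day 2 (5). Listing each branch's schedules as (Build, Audit, Integrate, Draft) by day number:
Deploy=day 1: (1,1,1,1) (1,1,2,1) (1,1,3,1) (1,1,4,1) (1,1,5,1) — 5.
Deploy=day 2: (2,2,1,2) (2,2,2,2) (2,2,3,2) (2,2,4,2) (2,2,5,2) — 5.
Summing: 5 + 5 = 10.

10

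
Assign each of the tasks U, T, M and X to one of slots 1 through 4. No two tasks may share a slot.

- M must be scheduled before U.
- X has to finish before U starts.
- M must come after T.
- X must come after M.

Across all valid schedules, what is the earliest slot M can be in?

Precedence pushes M to at least 2; downstream work caps M at 2.
M at 2 is achievable: U in 4, T in 1, X in 3, M in 2.

2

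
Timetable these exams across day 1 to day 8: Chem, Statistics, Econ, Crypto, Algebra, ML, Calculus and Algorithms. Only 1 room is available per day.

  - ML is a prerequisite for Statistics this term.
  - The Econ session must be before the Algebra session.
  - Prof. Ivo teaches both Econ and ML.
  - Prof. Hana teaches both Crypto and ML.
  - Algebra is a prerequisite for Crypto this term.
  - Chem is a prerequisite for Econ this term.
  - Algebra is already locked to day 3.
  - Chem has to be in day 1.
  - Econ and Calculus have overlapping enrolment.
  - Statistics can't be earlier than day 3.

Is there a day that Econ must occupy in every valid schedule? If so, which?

Chem is fixed at day 1 and must come before Econ, so Econ is at least day 2.
Algebra is fixed at day 3 and must come after Econ, so Econ is at most day 2.
So Econ must be day 2.

day 2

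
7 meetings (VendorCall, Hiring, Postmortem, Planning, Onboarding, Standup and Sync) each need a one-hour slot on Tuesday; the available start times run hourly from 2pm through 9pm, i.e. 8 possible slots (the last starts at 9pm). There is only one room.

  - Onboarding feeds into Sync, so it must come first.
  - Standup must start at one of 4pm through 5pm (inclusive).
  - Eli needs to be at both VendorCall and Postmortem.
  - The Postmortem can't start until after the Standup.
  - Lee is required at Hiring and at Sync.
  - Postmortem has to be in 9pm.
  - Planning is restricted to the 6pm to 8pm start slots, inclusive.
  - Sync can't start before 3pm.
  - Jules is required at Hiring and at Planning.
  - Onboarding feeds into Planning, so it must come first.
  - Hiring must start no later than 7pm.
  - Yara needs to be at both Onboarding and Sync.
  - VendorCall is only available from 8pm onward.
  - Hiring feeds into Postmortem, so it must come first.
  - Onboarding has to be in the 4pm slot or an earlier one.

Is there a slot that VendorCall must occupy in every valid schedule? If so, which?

8pm

VendorCall's window is 8pm–9pm.
Postmortem is fixed at 9pm, and VendorCall can't share a slot with Postmortem.
So VendorCall must be 8pm.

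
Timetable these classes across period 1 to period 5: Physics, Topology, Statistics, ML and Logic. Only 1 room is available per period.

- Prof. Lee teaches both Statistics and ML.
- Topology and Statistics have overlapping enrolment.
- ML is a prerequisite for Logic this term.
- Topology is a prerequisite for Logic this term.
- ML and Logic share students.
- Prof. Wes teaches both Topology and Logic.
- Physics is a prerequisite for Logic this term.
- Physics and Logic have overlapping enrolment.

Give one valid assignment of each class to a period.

Physics -> period 1, Logic -> period 4, ML -> period 3, Topology -> period 2, Statistics -> period 5

Checking: Physics(period 1) before Logic(period 4); Topology(period 2) before Logic(period 4); ML(period 3) before Logic(period 4); ML(period 3) != Logic(period 4); Topology(period 2) != Statistics(period 5); Physics(period 1) != Logic(period 4); Statistics(period 5) != ML(period 3); Topology(period 2) != Logic(period 4); max 1 per period (cap 1).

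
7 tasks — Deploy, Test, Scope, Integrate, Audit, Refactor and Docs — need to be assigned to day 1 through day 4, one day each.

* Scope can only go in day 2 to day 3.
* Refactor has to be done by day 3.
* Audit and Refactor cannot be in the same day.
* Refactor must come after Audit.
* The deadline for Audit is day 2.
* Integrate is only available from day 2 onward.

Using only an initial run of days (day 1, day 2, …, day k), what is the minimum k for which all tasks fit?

The precedence chain requires at least 2 distinct days.
2 works (last occupied day: day 2): for example Deploy -> day 1, Scope -> day 2, Docs -> day 1, Audit -> day 1, Integrate -> day 2, Test -> day 1, Refactor -> day 2.

2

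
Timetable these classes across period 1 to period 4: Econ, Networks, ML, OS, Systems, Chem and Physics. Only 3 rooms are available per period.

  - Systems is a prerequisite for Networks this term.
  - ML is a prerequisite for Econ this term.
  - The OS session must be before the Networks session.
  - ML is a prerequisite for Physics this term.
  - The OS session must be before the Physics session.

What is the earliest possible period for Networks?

period 2

Precedence pushes Networks to at least period 2.
Networks at period 2 is achievable: Econ -> period 2; ML -> period 1; Networks -> period 2; OS -> period 1; Physics -> period 2; Chem -> period 3; Systems -> period 1.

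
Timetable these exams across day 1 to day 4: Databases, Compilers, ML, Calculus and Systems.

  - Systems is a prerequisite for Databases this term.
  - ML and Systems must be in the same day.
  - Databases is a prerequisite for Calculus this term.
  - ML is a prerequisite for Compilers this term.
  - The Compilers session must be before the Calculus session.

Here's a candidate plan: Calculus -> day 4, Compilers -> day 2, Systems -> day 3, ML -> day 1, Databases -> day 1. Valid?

No — it violates: Systems is a prerequisite for Databases this term

The Compilers session must be before the Calculus session — holds.
ML and Systems must be in the same day — violated.
ML is a prerequisite for Compilers this term — holds.
Systems is a prerequisite for Databases this term — violated.
Databases is a prerequisite for Calculus this term — holds.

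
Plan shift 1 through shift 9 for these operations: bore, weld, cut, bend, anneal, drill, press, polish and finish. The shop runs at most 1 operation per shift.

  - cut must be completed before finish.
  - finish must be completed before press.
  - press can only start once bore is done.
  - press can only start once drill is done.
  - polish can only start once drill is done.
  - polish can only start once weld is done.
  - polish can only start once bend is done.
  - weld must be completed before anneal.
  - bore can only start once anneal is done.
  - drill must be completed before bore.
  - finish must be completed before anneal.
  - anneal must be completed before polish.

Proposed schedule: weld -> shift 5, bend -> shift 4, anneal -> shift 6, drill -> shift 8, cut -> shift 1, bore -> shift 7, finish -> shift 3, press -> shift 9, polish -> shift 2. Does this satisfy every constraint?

finish must be completed before press — holds.
finish must be completed before anneal — holds.
bore can only start once anneal is done — holds.
drill must be completed before bore — violated.
press can only start once bore is done — holds.
cut must be completed before finish — holds.
polish can only start once drill is done — violated.
polish can only start once weld is done — violated.
The shop runs at most 1 operation per shift — holds.
weld must be completed before anneal — holds.
anneal must be completed before polish — violated.
press can only start once drill is done — holds.
polish can only start once bend is done — violated.

No. polish can only start once drill is done is not satisfied.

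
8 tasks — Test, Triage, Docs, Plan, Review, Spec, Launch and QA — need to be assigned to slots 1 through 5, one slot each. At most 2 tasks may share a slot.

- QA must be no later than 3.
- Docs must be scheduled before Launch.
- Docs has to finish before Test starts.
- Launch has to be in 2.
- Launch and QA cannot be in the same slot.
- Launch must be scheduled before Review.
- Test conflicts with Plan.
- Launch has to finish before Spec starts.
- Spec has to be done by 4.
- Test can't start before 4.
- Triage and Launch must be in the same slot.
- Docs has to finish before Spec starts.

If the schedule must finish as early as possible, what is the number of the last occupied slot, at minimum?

The precedence chain requires at least 3 distinct slots.
With at most 2 per slot and 8 tasks, at least 4 slots are needed.
Test can't be placed before 4, so the schedule must run through at least slot 4.
4 works (last occupied slot: 4): for example Test=4; Plan=3; Docs=1; Review=4; QA=1; Triage=2; Launch=2; Spec=3.

slot 4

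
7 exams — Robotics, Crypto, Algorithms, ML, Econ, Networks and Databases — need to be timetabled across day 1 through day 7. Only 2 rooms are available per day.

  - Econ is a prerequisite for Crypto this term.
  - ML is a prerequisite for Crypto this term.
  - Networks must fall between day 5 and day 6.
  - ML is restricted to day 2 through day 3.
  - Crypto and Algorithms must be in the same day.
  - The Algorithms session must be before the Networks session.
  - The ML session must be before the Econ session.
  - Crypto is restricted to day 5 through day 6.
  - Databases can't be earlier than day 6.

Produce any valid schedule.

Econ in day 3, Databases in day 6, Robotics in day 1, Networks in day 6, Crypto in day 5, Algorithms in day 5, ML in day 2

Checking: ML(day 2) before Econ(day 3); Econ(day 3) before Crypto(day 5); Algorithms(day 5) before Networks(day 6); ML(day 2) before Crypto(day 5); Crypto = Algorithms = day 5; Crypto=day 5 in [day 5,day 6]; ML=day 2 in [day 2,day 3]; Databases=day 6 in [day 6,day 7]; Networks=day 6 in [day 5,day 6]; max 2 per day (cap 2).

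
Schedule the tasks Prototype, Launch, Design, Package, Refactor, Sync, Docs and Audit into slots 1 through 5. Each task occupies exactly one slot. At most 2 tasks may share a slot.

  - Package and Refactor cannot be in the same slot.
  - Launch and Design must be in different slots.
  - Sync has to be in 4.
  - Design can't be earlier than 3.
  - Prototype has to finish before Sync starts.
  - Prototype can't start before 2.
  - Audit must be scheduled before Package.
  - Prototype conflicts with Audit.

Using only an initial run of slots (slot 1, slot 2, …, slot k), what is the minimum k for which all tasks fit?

The precedence chain requires at least 2 distinct slots.
With at most 2 per slot and 8 tasks, at least 4 slots are needed.
Sync can't be placed before 4, so the schedule must run through at least slot 4.
4 works (last occupied slot: 4): for example Design in 3; Docs in 4; Package in 2; Audit in 1; Prototype in 2; Sync in 4; Launch in 1; Refactor in 3.

4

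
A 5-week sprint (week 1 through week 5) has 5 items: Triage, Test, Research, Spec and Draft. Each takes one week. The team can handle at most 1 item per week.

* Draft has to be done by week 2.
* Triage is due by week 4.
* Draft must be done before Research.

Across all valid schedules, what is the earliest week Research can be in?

Precedence pushes Research to at least week 2.
Research at week 2 is achievable: Draft in week 1; Triage in week 3; Spec in week 5; Research in week 2; Test in week 4.

week 2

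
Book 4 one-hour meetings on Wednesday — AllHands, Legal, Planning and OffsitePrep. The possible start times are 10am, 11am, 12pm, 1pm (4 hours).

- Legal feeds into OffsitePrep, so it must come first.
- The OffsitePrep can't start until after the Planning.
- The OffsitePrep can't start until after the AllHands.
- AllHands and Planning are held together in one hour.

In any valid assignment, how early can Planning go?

Downstream work caps Planning at 12pm.
Planning at 10am is achievable: AllHands=10am; Legal=10am; OffsitePrep=11am; Planning=10am.

10am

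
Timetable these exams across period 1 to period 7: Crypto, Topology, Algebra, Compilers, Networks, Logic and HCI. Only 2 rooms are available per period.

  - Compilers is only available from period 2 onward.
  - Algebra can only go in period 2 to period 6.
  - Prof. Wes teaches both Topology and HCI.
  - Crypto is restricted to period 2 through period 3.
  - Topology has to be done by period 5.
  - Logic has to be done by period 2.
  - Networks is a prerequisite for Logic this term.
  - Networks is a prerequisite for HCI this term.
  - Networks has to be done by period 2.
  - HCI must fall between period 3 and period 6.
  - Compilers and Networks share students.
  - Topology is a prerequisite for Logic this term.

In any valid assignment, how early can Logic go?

period 2

Precedence pushes Logic to at least period 2; Logic's own window allows nothing later than period 2.
Logic at period 2 is achievable: Compilers -> period 4, Logic -> period 2, HCI -> period 3, Algebra -> period 3, Topology -> period 1, Networks -> period 1, Crypto -> period 2.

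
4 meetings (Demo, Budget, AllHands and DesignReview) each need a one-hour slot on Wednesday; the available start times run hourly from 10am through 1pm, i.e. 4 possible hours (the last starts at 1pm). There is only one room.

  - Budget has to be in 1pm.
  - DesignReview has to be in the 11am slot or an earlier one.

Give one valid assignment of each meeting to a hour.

Demo in 11am; Budget in 1pm; AllHands in 12pm; DesignReview in 10am

Checking: Budget=1pm in [1pm,1pm]; DesignReview=10am in [10am,11am]; max 1 per hour (cap 1).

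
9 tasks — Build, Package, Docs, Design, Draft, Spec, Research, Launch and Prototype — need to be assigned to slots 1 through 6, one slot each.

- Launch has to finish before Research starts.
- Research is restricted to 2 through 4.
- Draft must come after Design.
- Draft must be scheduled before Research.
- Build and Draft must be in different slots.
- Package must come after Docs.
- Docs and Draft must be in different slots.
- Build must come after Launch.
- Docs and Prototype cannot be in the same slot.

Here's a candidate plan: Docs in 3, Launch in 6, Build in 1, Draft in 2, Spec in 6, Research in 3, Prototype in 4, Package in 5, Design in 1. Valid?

No — it violates: Build must come after Launch

Docs and Draft must be in different slots — holds.
Draft must come after Design — holds.
Docs and Prototype cannot be in the same slot — holds.
Build and Draft must be in different slots — holds.
Package must come after Docs — holds.
Launch has to finish before Research starts — violated.
Research is restricted to 2 through 4 — holds.
Build must come after Launch — violated.
Draft must be scheduled before Research — holds.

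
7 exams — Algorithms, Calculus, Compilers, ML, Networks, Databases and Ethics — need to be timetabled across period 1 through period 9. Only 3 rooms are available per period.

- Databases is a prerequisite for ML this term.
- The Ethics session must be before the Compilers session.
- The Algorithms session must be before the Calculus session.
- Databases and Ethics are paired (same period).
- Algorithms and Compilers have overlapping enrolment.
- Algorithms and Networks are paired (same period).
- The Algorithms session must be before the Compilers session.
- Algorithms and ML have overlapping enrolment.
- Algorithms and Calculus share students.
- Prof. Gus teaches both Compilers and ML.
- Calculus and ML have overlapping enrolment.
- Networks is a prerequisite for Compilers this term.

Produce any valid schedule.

Compilers -> period 3; Ethics -> period 2; Calculus -> period 2; ML -> period 4; Databases -> period 2; Algorithms -> period 1; Networks -> period 1

Checking: Networks(period 1) before Compilers(period 3); Algorithms(period 1) before Calculus(period 2); Databases(period 2) before ML(period 4); Algorithms(period 1) before Compilers(period 3); Ethics(period 2) before Compilers(period 3); Algorithms(period 1) != Calculus(period 2); Algorithms(period 1) != ML(period 4); Calculus(period 2) != ML(period 4); Algorithms(period 1) != Compilers(period 3); Compilers(period 3) != ML(period 4); Databases = Ethics = period 2; Algorithms = Networks = period 1; max 3 per period (cap 3).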